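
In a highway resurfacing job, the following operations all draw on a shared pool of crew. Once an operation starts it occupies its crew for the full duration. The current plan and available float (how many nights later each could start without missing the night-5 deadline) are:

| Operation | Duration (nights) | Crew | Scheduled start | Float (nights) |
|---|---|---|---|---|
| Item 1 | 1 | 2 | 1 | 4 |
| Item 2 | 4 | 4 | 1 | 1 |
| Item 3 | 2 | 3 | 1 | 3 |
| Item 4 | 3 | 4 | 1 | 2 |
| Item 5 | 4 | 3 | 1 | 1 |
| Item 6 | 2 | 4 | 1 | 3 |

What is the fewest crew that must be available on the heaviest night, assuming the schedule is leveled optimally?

Early-start (Item 1@1, Item 2@1, Item 3@1, Item 4@1, Item 5@1, Item 6@1) gives peak 20: n1:20  n2:18  n3:11  n4:7  n5:0.
Shift Item 5→2, Item 6→4.
Schedule Item 1@1, Item 2@1, Item 3@1, Item 4@1, Item 5@2, Item 6@4: n1:13  n2:14  n3:11  n4:11  n5:7 — peak 14.

14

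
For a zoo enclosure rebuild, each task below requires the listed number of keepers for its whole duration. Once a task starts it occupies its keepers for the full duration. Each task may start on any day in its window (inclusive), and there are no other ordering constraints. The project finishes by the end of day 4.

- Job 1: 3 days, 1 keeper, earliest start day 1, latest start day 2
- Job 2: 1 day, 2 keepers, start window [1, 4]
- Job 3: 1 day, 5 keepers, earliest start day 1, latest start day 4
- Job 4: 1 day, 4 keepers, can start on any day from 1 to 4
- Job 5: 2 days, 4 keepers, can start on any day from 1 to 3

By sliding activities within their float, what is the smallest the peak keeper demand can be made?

6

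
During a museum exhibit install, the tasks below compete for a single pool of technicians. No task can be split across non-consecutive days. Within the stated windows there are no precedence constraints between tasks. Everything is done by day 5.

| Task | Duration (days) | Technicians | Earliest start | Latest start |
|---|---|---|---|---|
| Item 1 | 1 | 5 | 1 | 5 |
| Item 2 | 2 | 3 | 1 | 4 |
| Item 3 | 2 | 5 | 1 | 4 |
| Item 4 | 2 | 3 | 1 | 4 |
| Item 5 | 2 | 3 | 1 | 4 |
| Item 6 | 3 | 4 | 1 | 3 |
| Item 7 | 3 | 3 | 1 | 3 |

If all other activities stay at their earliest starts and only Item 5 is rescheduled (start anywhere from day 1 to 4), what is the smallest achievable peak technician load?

23

Item 5@1: d1:26  d2:21  d3:7  d4:0  d5:0 → peak 26
Item 5@2: d1:23  d2:21  d3:10  d4:0  d5:0 → peak 23
Item 5@3: d1:23  d2:18  d3:10  d4:3  d5:0 → peak 23
Item 5@4: d1:23  d2:18  d3:7  d4:3  d5:3 → peak 23
Best is Item 5@2, peak 23.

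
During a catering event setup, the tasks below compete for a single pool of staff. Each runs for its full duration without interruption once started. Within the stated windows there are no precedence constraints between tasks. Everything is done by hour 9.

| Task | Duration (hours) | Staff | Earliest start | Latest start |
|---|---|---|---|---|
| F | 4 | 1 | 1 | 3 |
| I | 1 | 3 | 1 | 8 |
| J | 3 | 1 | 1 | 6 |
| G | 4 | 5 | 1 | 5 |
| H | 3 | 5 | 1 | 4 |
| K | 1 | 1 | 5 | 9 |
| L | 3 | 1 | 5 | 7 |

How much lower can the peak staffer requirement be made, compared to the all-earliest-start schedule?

9

Early-start peak: h1:15  h2:12  h3:12  h4:6  h5:2  h6:1  h7:1  h8:0  h9:0 ⇒ 15.
Leveled (F@1, I@4, J@4, G@5, H@1, K@9, L@7): h1:6  h2:6  h3:6  h4:5  h5:6  h6:6  h7:6  h8:6  h9:2 ⇒ 6.
Reduction 15 − 6 = 9.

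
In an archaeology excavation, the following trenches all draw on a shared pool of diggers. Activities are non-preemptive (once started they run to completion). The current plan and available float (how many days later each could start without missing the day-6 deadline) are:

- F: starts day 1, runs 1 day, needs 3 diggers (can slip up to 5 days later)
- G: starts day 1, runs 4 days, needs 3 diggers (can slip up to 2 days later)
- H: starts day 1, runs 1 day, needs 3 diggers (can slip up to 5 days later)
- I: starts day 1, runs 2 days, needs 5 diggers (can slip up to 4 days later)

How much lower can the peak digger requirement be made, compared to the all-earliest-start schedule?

Early-start peak: d1:14  d2:8  d3:3  d4:3  d5:0  d6:0 ⇒ 14.
Leveled (F@1, G@1, H@2, I@5): d1:6  d2:6  d3:3  d4:3  d5:5  d6:5 ⇒ 6.
Reduction 14 − 6 = 8.

8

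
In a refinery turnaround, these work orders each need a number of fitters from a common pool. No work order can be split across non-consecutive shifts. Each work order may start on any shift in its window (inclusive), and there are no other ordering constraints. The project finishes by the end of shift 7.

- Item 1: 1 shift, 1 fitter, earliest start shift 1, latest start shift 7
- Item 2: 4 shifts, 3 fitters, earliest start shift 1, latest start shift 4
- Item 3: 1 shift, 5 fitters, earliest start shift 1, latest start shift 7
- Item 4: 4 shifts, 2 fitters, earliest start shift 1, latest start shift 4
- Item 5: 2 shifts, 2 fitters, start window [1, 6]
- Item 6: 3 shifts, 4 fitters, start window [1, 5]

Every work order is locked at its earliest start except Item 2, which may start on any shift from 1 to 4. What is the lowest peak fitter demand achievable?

Item 2@1: s1:17  s2:11  s3:9  s4:5  s5:0  s6:0  s7:0 → peak 17
Item 2@2: s1:14  s2:11  s3:9  s4:5  s5:3  s6:0  s7:0 → peak 14
Item 2@3: s1:14  s2:8  s3:9  s4:5  s5:3  s6:3  s7:0 → peak 14
Item 2@4: s1:14  s2:8  s3:6  s4:5  s5:3  s6:3  s7:3 → peak 14
Best is Item 2@2, peak 14.

14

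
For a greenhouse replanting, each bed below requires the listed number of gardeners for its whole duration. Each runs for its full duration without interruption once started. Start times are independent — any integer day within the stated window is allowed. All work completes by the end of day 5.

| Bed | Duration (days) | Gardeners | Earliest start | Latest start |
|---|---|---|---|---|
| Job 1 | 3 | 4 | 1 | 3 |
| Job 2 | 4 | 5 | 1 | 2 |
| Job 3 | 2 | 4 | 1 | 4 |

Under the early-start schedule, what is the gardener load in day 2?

13

At early start, day 2 has: Job 1, Job 2, Job 3.
Demand: 4 + 5 + 4 = 13.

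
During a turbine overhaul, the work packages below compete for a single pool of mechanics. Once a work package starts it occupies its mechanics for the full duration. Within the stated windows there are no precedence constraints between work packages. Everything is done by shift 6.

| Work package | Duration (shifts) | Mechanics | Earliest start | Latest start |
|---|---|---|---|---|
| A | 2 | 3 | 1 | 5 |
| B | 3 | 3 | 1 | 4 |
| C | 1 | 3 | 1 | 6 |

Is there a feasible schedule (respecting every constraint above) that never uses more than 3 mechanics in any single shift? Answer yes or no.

yes

Schedule A@1, B@3, C@6: s1:3  s2:3  s3:3  s4:3  s5:3  s6:3 — peak 3 ≤ 3.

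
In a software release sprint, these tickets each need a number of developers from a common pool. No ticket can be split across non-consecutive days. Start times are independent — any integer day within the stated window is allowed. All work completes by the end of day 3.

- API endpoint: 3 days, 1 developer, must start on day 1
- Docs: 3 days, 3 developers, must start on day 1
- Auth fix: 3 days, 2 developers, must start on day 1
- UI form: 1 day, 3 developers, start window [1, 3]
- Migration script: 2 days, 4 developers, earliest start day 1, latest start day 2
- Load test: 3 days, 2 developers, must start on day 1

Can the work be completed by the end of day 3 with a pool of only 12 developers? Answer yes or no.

Schedule API endpoint@1, Docs@1, Auth fix@1, UI form@1, Migration script@2, Load test@1: d1:11  d2:12  d3:12 — peak 12 ≤ 12.

yes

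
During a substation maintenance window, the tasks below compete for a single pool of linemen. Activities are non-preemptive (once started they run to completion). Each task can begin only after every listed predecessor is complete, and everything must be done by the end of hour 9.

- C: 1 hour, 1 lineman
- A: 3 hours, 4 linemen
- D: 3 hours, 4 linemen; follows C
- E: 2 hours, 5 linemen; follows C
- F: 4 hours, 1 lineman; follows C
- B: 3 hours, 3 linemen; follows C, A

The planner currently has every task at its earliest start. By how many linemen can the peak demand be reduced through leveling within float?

Early-start peak: h1:5  h2:14  h3:14  h4:8  h5:4  h6:3  h7:0  h8:0  h9:0 ⇒ 14.
Leveled (C@1, A@1, D@6, E@4, F@2, B@6): h1:5  h2:5  h3:5  h4:6  h5:6  h6:7  h7:7  h8:7  h9:0 ⇒ 7.
Reduction 14 − 7 = 7.

7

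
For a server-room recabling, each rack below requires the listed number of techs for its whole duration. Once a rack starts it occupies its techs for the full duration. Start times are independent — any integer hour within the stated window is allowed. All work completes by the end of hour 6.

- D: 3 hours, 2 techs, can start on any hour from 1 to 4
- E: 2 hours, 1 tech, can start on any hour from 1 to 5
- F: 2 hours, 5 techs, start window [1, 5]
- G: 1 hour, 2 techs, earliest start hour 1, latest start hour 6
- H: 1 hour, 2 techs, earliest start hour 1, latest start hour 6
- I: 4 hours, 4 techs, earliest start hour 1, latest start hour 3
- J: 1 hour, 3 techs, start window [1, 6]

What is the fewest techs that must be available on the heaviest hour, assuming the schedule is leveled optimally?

7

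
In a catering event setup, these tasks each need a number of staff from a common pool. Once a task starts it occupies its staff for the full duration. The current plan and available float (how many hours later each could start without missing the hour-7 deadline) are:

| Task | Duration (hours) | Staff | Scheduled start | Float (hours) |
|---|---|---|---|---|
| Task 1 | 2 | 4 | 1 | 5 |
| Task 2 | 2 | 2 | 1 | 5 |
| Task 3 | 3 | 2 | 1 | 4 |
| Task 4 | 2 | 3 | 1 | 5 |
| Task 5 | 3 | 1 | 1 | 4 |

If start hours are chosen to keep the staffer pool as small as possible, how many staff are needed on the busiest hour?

Early-start (Task 1@1, Task 2@1, Task 3@1, Task 4@1, Task 5@1) gives peak 12: h1:12  h2:12  h3:3  h4:0  h5:0  h6:0  h7:0.
Shift Task 2→3, Task 3→3, Task 4→6, Task 5→5.
Schedule Task 1@1, Task 2@3, Task 3@3, Task 4@6, Task 5@5: h1:4  h2:4  h3:4  h4:4  h5:3  h6:4  h7:4 — peak 4.
Total staffer-hours = 27 over 7 hours ⇒ peak ≥ ⌈27/7⌉ = 4, so 4 is optimal.

4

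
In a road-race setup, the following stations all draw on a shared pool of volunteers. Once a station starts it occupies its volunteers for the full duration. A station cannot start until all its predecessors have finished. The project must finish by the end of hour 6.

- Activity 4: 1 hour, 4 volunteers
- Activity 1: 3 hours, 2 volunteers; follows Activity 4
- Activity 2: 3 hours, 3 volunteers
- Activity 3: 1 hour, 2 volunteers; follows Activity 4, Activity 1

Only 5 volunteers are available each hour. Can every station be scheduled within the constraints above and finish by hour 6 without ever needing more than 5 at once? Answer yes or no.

Schedule Activity 4@1, Activity 1@2, Activity 2@2, Activity 3@5: h1:4  h2:5  h3:5  h4:5  h5:2  h6:0 — peak 5 ≤ 5.

yes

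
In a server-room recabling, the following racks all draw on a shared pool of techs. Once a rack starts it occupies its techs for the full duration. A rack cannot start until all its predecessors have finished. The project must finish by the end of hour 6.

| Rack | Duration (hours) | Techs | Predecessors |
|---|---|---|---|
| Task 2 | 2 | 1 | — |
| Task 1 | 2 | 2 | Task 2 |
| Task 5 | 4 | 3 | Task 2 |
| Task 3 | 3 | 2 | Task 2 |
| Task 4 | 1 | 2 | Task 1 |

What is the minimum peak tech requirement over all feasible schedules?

Schedule Task 2@1, Task 1@3, Task 5@3, Task 3@3, Task 4@5: h1:1  h2:1  h3:7  h4:7  h5:7  h6:3 — peak 7.
No arrangement of the 6 feasible schedules does better.

7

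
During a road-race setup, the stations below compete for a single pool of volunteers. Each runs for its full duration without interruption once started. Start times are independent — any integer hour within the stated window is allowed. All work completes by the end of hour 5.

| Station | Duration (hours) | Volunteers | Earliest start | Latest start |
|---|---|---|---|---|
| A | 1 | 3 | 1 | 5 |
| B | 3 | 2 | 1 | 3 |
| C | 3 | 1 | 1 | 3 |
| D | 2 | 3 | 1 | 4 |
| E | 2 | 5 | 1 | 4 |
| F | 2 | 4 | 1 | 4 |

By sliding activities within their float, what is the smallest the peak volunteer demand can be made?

Early-start (A@1, B@1, C@1, D@1, E@1, F@1) gives peak 18: h1:18  h2:15  h3:3  h4:0  h5:0.
Shift D→4, E→2, F→4.
Schedule A@1, B@1, C@1, D@4, E@2, F@4: h1:6  h2:8  h3:8  h4:7  h5:7 — peak 8.
Total volunteer-hours = 36 over 5 hours ⇒ peak ≥ ⌈36/5⌉ = 8, so 8 is optimal.

8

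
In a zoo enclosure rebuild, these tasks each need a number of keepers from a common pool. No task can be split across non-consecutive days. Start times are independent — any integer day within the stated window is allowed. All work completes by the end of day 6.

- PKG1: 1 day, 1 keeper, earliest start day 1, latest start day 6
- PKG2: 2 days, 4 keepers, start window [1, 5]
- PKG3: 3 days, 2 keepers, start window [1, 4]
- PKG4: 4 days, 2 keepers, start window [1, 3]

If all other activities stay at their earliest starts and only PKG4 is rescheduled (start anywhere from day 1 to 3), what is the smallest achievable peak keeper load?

7

PKG4@1: d1:9  d2:8  d3:4  d4:2  d5:0  d6:0 → peak 9
PKG4@2: d1:7  d2:8  d3:4  d4:2  d5:2  d6:0 → peak 8
PKG4@3: d1:7  d2:6  d3:4  d4:2  d5:2  d6:2 → peak 7
Best is PKG4@3, peak 7.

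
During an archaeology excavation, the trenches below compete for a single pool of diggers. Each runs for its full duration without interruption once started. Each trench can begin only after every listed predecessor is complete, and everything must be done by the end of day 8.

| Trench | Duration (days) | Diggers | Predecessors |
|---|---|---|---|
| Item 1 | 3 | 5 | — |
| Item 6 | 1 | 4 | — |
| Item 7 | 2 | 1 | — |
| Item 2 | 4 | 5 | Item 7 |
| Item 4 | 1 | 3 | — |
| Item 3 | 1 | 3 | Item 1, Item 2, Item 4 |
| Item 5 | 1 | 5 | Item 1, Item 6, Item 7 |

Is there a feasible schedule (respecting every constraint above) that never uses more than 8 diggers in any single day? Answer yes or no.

no

The minimum achievable peak is 9; 8 < 9, so no feasible schedule stays within the cap.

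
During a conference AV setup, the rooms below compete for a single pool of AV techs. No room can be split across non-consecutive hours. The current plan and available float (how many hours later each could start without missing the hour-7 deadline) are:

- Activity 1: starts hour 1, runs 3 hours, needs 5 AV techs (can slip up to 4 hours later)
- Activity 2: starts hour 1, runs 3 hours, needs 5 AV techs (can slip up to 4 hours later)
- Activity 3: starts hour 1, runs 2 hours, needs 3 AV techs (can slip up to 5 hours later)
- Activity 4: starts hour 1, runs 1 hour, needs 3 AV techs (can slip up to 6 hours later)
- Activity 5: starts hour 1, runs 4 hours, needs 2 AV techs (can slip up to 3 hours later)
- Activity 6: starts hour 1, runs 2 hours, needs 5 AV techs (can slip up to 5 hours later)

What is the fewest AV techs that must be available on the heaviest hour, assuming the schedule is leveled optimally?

10

Early-start (Activity 1@1, Activity 2@1, Activity 3@1, Activity 4@1, Activity 5@1, Activity 6@1) gives peak 23: h1:23  h2:20  h3:12  h4:2  h5:0  h6:0  h7:0.
Shift Activity 3→4, Activity 4→4, Activity 5→4, Activity 6→5.
Schedule Activity 1@1, Activity 2@1, Activity 3@4, Activity 4@4, Activity 5@4, Activity 6@5: h1:10  h2:10  h3:10  h4:8  h5:10  h6:7  h7:2 — peak 10.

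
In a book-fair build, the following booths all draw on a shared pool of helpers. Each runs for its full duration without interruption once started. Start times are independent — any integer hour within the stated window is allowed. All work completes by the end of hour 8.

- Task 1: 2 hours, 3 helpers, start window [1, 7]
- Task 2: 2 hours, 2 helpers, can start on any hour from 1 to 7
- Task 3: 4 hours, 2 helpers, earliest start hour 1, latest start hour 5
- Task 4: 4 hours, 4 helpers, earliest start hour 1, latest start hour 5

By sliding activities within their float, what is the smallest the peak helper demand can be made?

5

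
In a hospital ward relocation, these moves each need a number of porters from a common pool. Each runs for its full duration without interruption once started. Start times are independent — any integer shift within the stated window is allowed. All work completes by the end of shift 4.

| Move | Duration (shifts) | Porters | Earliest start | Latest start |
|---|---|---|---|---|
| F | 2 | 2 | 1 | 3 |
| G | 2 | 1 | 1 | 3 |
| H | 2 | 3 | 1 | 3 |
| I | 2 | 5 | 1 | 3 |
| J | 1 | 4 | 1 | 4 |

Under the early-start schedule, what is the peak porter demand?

15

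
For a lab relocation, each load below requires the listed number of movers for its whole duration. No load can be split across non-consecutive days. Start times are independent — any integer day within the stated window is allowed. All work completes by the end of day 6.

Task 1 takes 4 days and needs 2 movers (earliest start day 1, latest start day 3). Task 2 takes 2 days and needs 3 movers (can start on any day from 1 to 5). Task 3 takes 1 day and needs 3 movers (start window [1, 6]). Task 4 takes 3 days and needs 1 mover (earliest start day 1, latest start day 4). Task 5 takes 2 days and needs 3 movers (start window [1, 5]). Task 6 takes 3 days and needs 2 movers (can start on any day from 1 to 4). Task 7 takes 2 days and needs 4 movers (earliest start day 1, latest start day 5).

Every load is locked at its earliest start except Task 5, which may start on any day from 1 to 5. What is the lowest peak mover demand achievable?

15

Task 5@1: d1:18  d2:15  d3:5  d4:2  d5:0  d6:0 → peak 18
Task 5@2: d1:15  d2:15  d3:8  d4:2  d5:0  d6:0 → peak 15
Task 5@3: d1:15  d2:12  d3:8  d4:5  d5:0  d6:0 → peak 15
Task 5@4: d1:15  d2:12  d3:5  d4:5  d5:3  d6:0 → peak 15
Task 5@5: d1:15  d2:12  d3:5  d4:2  d5:3  d6:3 → peak 15
Best is Task 5@2, peak 15.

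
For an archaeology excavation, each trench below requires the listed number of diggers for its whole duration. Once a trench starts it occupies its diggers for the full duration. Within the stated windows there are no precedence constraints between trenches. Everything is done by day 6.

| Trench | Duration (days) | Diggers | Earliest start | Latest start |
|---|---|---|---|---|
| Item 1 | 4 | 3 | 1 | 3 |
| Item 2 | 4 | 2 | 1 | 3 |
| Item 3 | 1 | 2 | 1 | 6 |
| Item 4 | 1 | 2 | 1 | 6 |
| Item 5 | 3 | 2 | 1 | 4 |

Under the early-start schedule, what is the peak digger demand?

11

Early-start schedule: Item 1@1, Item 2@1, Item 3@1, Item 4@1, Item 5@1.
Load per day: day 1: 11, day 2: 7, day 3: 7, day 4: 5, day 5: 0, day 6: 0.
Peak is 11.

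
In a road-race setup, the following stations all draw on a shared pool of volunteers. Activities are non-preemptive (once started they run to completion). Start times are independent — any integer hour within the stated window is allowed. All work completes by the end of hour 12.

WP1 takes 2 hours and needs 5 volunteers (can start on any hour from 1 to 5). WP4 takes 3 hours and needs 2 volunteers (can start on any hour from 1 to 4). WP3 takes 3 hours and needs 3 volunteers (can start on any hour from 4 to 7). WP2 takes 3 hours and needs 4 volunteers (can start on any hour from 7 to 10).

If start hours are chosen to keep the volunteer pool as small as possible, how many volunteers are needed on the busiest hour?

Early-start (WP1@1, WP4@1, WP3@4, WP2@7) gives peak 7: h1:7  h2:7  h3:2  h4:3  h5:3  h6:3  h7:4  h8:4  h9:4  h10:0  h11:0  h12:0.
Shift WP4→3.
Schedule WP1@1, WP4@3, WP3@4, WP2@7: h1:5  h2:5  h3:2  h4:5  h5:5  h6:3  h7:4  h8:4  h9:4  h10:0  h11:0  h12:0 — peak 5.

5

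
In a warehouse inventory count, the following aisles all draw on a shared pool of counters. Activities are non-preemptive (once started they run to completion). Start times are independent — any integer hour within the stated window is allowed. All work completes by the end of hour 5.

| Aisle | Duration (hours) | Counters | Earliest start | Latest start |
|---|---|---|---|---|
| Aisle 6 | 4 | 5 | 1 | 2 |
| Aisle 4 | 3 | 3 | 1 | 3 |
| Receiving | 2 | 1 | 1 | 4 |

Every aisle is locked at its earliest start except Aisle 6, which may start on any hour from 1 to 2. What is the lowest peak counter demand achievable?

9

Aisle 6@1: h1:9  h2:9  h3:8  h4:5  h5:0 → peak 9
Aisle 6@2: h1:4  h2:9  h3:8  h4:5  h5:5 → peak 9
Best is Aisle 6@1, peak 9.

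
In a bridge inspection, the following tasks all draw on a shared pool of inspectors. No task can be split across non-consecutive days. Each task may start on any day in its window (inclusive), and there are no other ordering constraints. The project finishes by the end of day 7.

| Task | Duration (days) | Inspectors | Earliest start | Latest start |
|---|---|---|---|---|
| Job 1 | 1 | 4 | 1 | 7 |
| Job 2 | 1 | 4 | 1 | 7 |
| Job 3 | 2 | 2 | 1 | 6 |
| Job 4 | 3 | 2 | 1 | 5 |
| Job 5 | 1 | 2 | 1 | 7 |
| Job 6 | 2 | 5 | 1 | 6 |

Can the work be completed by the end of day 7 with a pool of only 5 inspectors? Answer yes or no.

Schedule Job 1@1, Job 2@2, Job 3@3, Job 4@3, Job 5@5, Job 6@6: d1:4  d2:4  d3:4  d4:4  d5:4  d6:5  d7:5 — peak 5 ≤ 5.

yes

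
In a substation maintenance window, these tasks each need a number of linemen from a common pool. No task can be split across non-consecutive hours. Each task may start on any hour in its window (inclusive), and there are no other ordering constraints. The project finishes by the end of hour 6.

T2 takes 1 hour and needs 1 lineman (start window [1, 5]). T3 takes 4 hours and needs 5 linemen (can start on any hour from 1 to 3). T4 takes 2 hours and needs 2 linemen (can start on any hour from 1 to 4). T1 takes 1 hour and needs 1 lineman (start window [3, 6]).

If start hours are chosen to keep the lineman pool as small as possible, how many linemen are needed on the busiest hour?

Early-start (T2@1, T3@1, T4@1, T1@3) gives peak 8: h1:8  h2:7  h3:6  h4:5  h5:0  h6:0.
Shift T3→3.
Schedule T2@1, T3@3, T4@1, T1@3: h1:3  h2:2  h3:6  h4:5  h5:5  h6:5 — peak 6.

6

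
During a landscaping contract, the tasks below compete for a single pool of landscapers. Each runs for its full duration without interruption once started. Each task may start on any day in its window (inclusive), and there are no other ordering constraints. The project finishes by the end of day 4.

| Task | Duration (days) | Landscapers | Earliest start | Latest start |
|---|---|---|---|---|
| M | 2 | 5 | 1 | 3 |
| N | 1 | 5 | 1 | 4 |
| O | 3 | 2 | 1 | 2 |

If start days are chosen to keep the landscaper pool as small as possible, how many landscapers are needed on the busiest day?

Early-start (M@1, N@1, O@1) gives peak 12: d1:12  d2:7  d3:2  d4:0.
Shift N→3.
Schedule M@1, N@3, O@1: d1:7  d2:7  d3:7  d4:0 — peak 7.
No arrangement of the 24 feasible schedules does better.

7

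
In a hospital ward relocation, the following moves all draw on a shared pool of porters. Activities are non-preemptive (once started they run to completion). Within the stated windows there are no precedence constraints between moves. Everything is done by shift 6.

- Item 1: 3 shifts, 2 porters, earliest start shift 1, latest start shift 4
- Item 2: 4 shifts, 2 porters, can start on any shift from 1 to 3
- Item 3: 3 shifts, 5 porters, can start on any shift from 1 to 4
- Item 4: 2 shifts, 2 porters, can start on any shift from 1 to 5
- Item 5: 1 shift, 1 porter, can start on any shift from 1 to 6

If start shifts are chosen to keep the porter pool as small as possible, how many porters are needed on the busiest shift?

7

Early-start (Item 1@1, Item 2@1, Item 3@1, Item 4@1, Item 5@1) gives peak 12: s1:12  s2:11  s3:9  s4:2  s5:0  s6:0.
Shift Item 3→4.
Schedule Item 1@1, Item 2@1, Item 3@4, Item 4@1, Item 5@1: s1:7  s2:6  s3:4  s4:7  s5:5  s6:5 — peak 7.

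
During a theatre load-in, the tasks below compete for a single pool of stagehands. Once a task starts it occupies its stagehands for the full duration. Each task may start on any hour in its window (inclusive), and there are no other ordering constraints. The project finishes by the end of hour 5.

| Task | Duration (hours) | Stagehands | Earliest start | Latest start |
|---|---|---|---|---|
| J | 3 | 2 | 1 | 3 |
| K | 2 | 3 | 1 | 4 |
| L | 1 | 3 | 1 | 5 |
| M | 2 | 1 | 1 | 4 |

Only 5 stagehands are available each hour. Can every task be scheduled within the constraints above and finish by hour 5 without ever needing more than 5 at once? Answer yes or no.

yes

Schedule J@1, K@1, L@3, M@4: h1:5  h2:5  h3:5  h4:1  h5:1 — peak 5 ≤ 5.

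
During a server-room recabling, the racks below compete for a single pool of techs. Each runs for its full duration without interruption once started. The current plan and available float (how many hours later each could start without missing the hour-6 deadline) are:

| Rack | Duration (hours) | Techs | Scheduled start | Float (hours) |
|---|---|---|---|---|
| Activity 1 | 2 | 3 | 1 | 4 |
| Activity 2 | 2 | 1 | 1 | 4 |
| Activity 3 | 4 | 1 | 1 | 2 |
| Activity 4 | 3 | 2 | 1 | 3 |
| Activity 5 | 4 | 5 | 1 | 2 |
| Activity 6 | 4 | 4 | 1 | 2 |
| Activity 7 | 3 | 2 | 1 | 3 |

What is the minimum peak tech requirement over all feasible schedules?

12

Early-start (Activity 1@1, Activity 2@1, Activity 3@1, Activity 4@1, Activity 5@1, Activity 6@1, Activity 7@1) gives peak 18: h1:18  h2:18  h3:14  h4:10  h5:0  h6:0.
Shift Activity 6→3, Activity 7→4.
Schedule Activity 1@1, Activity 2@1, Activity 3@1, Activity 4@1, Activity 5@1, Activity 6@3, Activity 7@4: h1:12  h2:12  h3:12  h4:12  h5:6  h6:6 — peak 12.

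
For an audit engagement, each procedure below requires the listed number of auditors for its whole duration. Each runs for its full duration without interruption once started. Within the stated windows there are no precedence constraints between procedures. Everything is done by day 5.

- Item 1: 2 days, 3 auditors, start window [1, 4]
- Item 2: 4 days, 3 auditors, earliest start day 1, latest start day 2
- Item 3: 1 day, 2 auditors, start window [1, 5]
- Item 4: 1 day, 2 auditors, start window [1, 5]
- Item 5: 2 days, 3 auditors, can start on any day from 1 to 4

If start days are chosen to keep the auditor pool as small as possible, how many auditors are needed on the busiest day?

6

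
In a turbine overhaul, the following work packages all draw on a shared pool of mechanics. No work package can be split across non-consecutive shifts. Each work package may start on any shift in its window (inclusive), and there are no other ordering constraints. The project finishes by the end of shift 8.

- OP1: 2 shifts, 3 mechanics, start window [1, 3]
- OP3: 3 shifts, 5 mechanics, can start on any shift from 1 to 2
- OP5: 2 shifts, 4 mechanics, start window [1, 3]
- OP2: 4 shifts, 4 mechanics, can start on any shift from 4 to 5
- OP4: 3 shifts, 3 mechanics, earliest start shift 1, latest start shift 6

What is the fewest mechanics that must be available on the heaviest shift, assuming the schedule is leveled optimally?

9

Early-start (OP1@1, OP3@1, OP5@1, OP2@4, OP4@1) gives peak 15: s1:15  s2:15  s3:8  s4:4  s5:4  s6:4  s7:4  s8:0.
Shift OP5→3, OP4→5.
Schedule OP1@1, OP3@1, OP5@3, OP2@4, OP4@5: s1:8  s2:8  s3:9  s4:8  s5:7  s6:7  s7:7  s8:0 — peak 9.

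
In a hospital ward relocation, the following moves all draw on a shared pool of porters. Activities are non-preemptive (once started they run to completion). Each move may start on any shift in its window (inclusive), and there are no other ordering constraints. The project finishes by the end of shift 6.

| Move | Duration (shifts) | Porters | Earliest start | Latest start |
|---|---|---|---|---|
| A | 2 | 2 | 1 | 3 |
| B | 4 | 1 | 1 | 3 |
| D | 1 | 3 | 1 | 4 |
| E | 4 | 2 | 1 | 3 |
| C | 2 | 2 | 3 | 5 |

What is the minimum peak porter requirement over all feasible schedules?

5

Early-start (A@1, B@1, D@1, E@1, C@3) gives peak 8: s1:8  s2:5  s3:5  s4:5  s5:0  s6:0.
Shift B→2, E→2.
Schedule A@1, B@2, D@1, E@2, C@3: s1:5  s2:5  s3:5  s4:5  s5:3  s6:0 — peak 5.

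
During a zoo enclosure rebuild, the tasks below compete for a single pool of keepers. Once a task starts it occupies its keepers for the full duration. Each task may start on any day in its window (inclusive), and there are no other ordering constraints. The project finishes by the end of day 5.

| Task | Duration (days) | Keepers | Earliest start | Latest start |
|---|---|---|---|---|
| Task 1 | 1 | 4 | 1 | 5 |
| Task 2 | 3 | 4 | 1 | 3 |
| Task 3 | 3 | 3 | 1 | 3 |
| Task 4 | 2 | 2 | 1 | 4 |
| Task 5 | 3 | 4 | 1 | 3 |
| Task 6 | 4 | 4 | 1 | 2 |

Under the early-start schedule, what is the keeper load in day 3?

At early start, day 3 has: Task 2, Task 3, Task 5, Task 6.
Demand: 4 + 3 + 4 + 4 = 15.

15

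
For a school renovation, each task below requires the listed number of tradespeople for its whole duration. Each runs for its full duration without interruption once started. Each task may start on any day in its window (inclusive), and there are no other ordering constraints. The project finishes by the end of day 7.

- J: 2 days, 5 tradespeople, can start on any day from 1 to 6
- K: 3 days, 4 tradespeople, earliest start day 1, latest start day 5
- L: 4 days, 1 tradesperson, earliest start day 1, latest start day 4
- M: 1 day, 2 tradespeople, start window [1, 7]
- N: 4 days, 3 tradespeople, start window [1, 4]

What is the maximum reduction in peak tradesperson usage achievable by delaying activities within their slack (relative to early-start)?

8

Early-start peak: d1:15  d2:13  d3:8  d4:4  d5:0  d6:0  d7:0 ⇒ 15.
Leveled (J@1, K@5, L@1, M@3, N@3): d1:6  d2:6  d3:6  d4:4  d5:7  d6:7  d7:4 ⇒ 7.
Reduction 15 − 7 = 8.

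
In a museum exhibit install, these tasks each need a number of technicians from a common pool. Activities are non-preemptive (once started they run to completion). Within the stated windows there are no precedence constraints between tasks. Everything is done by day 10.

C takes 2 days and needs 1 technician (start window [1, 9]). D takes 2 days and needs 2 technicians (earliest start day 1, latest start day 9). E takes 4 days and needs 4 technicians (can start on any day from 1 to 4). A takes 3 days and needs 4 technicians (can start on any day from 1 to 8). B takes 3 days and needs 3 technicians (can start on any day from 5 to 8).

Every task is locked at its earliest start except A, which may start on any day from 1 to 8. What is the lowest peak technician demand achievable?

7

A@1: d1:11  d2:11  d3:8  d4:4  d5:3  d6:3  d7:3  d8:0  d9:0  d10:0 → peak 11
A@2: d1:7  d2:11  d3:8  d4:8  d5:3  d6:3  d7:3  d8:0  d9:0  d10:0 → peak 11
A@3: d1:7  d2:7  d3:8  d4:8  d5:7  d6:3  d7:3  d8:0  d9:0  d10:0 → peak 8
A@4: d1:7  d2:7  d3:4  d4:8  d5:7  d6:7  d7:3  d8:0  d9:0  d10:0 → peak 8
A@5: d1:7  d2:7  d3:4  d4:4  d5:7  d6:7  d7:7  d8:0  d9:0  d10:0 → peak 7
A@6: d1:7  d2:7  d3:4  d4:4  d5:3  d6:7  d7:7  d8:4  d9:0  d10:0 → peak 7
A@7: d1:7  d2:7  d3:4  d4:4  d5:3  d6:3  d7:7  d8:4  d9:4  d10:0 → peak 7
A@8: d1:7  d2:7  d3:4  d4:4  d5:3  d6:3  d7:3  d8:4  d9:4  d10:4 → peak 7
Best is A@5, peak 7.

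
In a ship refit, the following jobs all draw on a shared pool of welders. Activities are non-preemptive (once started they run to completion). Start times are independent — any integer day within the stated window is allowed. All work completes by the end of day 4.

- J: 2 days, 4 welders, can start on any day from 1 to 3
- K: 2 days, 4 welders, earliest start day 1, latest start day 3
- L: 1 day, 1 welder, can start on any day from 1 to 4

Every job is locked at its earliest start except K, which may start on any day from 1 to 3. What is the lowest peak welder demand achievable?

K@1: d1:9  d2:8  d3:0  d4:0 → peak 9
K@2: d1:5  d2:8  d3:4  d4:0 → peak 8
K@3: d1:5  d2:4  d3:4  d4:4 → peak 5
Best is K@3, peak 5.

5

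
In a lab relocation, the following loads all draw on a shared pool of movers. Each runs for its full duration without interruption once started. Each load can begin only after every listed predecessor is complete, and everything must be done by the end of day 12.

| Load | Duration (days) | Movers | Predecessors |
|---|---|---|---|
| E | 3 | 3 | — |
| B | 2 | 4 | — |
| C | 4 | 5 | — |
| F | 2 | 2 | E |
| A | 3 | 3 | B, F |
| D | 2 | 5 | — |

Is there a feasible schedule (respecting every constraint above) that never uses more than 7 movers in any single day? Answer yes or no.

Schedule E@1, B@1, C@4, F@4, A@8, D@11: d1:7  d2:7  d3:3  d4:7  d5:7  d6:5  d7:5  d8:3  d9:3  d10:3  d11:5  d12:5 — peak 7 ≤ 7.

yes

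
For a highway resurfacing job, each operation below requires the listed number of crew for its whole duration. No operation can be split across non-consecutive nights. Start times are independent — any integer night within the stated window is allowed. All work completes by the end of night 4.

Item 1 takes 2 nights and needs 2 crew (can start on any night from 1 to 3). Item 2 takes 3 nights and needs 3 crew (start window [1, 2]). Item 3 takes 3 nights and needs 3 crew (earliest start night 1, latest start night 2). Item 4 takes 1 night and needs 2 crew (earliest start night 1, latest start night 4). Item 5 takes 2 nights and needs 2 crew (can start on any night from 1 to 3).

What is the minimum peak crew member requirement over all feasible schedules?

Early-start (Item 1@1, Item 2@1, Item 3@1, Item 4@1, Item 5@1) gives peak 12: n1:12  n2:10  n3:6  n4:0.
Shift Item 4→4, Item 5→3.
Schedule Item 1@1, Item 2@1, Item 3@1, Item 4@4, Item 5@3: n1:8  n2:8  n3:8  n4:4 — peak 8.

8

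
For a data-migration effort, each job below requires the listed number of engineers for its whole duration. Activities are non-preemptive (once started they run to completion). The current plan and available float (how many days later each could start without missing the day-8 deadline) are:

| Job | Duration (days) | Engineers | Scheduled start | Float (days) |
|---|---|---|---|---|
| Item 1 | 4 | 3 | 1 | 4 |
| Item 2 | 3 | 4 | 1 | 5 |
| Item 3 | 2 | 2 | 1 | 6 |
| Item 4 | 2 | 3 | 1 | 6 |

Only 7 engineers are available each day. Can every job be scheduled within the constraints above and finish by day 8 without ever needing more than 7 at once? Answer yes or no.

Schedule Item 1@1, Item 2@5, Item 3@1, Item 4@3: d1:5  d2:5  d3:6  d4:6  d5:4  d6:4  d7:4  d8:0 — peak 6 ≤ 7.

yes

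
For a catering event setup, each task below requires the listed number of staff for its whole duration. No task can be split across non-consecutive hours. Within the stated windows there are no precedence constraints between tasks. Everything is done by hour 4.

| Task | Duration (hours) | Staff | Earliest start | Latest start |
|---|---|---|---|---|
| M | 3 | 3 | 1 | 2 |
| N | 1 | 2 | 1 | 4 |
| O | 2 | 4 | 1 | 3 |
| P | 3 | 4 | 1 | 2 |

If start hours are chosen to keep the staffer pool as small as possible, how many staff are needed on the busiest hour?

11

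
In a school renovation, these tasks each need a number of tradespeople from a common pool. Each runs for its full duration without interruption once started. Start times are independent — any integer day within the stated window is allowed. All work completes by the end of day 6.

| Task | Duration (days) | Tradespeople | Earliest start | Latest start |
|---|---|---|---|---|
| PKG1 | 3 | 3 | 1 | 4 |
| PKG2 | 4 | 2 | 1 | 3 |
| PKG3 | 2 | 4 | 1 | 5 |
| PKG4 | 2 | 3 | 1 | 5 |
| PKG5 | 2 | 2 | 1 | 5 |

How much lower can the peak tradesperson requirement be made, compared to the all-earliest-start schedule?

7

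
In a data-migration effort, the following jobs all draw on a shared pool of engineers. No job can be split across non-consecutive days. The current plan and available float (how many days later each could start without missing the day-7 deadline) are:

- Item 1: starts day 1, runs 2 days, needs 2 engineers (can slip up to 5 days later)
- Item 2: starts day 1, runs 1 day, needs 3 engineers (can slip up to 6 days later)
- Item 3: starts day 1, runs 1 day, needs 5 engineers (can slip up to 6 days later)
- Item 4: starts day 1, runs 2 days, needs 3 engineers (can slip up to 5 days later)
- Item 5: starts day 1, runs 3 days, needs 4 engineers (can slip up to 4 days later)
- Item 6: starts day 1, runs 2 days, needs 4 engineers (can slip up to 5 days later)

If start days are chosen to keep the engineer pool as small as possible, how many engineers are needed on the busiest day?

Early-start (Item 1@1, Item 2@1, Item 3@1, Item 4@1, Item 5@1, Item 6@1) gives peak 21: d1:21  d2:13  d3:4  d4:0  d5:0  d6:0  d7:0.
Shift Item 3→2, Item 4→3, Item 5→3, Item 6→6.
Schedule Item 1@1, Item 2@1, Item 3@2, Item 4@3, Item 5@3, Item 6@6: d1:5  d2:7  d3:7  d4:7  d5:4  d6:4  d7:4 — peak 7.

7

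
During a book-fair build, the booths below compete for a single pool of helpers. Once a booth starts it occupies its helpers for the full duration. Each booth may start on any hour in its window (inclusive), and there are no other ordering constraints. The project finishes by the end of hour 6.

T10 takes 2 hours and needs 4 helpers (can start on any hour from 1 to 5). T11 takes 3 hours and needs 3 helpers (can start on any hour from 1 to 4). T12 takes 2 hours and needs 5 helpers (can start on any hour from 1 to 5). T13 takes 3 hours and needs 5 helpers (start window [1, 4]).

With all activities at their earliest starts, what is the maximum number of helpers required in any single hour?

Early-start schedule: T10@1, T11@1, T12@1, T13@1.
Load per hour: hour 1: 17, hour 2: 17, hour 3: 8, hour 4: 0, hour 5: 0, hour 6: 0.
Peak is 17.

17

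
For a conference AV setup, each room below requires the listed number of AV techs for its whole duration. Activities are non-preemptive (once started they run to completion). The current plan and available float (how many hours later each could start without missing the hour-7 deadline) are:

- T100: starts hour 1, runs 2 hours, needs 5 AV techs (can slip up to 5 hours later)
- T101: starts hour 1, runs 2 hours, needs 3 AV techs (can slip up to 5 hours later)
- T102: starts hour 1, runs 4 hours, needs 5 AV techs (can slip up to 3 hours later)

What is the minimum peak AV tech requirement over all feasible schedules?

Early-start (T100@1, T101@1, T102@1) gives peak 13: h1:13  h2:13  h3:5  h4:5  h5:0  h6:0  h7:0.
Shift T102→3.
Schedule T100@1, T101@1, T102@3: h1:8  h2:8  h3:5  h4:5  h5:5  h6:5  h7:0 — peak 8.

8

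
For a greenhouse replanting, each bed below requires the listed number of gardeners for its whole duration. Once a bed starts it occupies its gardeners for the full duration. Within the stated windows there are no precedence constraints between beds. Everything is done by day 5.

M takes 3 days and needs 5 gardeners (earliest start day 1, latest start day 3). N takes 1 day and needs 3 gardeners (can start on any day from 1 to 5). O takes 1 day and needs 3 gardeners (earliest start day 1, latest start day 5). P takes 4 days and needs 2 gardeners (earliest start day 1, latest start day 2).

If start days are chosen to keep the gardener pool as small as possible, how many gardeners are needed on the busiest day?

7

Early-start (M@1, N@1, O@1, P@1) gives peak 13: d1:13  d2:7  d3:7  d4:2  d5:0.
Shift N→4, O→5.
Schedule M@1, N@4, O@5, P@1: d1:7  d2:7  d3:7  d4:5  d5:3 — peak 7.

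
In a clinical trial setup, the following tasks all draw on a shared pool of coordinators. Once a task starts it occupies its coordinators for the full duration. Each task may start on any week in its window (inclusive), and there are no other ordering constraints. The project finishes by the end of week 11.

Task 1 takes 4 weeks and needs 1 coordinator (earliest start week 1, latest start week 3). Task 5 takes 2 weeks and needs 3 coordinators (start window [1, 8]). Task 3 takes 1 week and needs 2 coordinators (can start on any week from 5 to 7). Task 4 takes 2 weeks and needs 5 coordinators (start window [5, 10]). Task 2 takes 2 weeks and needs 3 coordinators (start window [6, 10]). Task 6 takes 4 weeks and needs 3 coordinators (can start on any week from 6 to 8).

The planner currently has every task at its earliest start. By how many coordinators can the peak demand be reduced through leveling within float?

5

Early-start peak: w1:4  w2:4  w3:1  w4:1  w5:7  w6:11  w7:6  w8:3  w9:3  w10:0  w11:0 ⇒ 11.
Leveled (Task 1@1, Task 5@1, Task 3@5, Task 4@6, Task 2@8, Task 6@8): w1:4  w2:4  w3:1  w4:1  w5:2  w6:5  w7:5  w8:6  w9:6  w10:3  w11:3 ⇒ 6.
Reduction 11 − 6 = 5.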